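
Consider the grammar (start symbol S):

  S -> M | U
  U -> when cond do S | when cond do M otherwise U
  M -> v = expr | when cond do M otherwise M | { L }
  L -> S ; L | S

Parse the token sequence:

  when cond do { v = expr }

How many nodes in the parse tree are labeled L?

[S [U when cond do [S [M { [L [S [M v = expr]]] }]]]]

1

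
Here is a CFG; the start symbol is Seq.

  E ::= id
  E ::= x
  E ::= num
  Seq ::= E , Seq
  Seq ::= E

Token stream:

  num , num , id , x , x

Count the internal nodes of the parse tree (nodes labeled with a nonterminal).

[Seq [E num] , [Seq [E num] , [Seq [E id] , [Seq [E x] , [Seq [E x]]]]]]

10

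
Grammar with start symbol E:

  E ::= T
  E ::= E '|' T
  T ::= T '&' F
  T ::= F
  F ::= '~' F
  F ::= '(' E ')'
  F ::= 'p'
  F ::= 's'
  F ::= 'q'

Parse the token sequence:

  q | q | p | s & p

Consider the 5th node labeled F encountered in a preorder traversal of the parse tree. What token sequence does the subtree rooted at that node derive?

[E [E [E [E [T [F q]]] | [T [F q]]] | [T [F p]]] | [T [T [F s]] & [F p]]]

p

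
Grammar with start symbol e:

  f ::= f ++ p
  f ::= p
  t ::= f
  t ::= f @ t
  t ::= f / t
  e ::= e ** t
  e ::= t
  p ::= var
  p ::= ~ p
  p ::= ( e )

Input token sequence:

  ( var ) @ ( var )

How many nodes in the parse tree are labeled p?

4

[e [t [f [p ( [e [t [f [p var]]]] )]] @ [t [f [p ( [e [t [f [p var]]]] )]]]]]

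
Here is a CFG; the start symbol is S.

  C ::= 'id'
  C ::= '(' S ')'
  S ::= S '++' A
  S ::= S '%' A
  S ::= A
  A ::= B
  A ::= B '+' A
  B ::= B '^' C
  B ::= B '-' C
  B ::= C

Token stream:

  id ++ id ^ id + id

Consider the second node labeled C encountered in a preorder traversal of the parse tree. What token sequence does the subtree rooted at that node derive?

[S [S [A [B [C id]]]] ++ [A [B [B [C id]] ^ [C id]] + [A [B [C id]]]]]

id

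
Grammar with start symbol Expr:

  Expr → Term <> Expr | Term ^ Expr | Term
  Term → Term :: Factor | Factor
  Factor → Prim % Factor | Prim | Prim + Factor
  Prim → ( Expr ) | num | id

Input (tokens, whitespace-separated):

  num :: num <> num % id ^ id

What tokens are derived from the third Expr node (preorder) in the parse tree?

[Expr [Term [Term [Factor [Prim num]]] :: [Factor [Prim num]]] <> [Expr [Term [Factor [Prim num] % [Factor [Prim id]]]] ^ [Expr [Term [Factor [Prim id]]]]]]

id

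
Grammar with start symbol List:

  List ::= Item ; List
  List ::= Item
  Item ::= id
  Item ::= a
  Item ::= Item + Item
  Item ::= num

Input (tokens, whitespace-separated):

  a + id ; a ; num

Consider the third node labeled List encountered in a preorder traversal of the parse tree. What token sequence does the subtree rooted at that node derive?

[List [Item [Item a] + [Item id]] ; [List [Item a] ; [List [Item num]]]]

num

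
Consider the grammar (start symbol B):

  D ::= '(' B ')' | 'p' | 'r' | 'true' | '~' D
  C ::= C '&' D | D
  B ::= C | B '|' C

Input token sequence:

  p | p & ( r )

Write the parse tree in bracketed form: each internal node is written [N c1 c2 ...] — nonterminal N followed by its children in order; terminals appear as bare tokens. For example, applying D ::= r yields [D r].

B
B | C
C | C
D | C
p | C
p | C & D
p | D & D
p | p & D
p | p & ( B )
p | p & ( C )
p | p & ( D )
p | p & ( r )

[B [B [C [D p]]] | [C [C [D p]] & [D ( [B [C [D r]]] )]]]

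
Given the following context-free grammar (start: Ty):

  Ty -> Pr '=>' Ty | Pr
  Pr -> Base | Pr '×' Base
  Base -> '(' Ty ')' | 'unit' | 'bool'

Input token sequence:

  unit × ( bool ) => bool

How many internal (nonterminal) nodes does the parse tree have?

11

[Ty [Pr [Pr [Base unit]] × [Base ( [Ty [Pr [Base bool]]] )]] => [Ty [Pr [Base bool]]]]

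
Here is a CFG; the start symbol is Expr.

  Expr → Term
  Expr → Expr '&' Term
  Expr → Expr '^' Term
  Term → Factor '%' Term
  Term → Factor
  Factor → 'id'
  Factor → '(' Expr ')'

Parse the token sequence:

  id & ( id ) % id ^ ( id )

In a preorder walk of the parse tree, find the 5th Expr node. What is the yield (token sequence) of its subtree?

id

[Expr [Expr [Expr [Term [Factor id]]] & [Term [Factor ( [Expr [Term [Factor id]]] )] % [Term [Factor id]]]] ^ [Term [Factor ( [Expr [Term [Factor id]]] )]]]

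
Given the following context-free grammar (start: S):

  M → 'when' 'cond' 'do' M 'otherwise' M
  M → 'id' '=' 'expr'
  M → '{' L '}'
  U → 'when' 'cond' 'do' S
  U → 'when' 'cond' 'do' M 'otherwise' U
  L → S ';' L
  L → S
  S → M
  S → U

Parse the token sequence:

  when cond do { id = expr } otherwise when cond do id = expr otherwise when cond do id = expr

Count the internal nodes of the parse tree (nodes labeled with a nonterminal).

11

[S [U when cond do [M { [L [S [M id = expr]]] }] otherwise [U when cond do [M id = expr] otherwise [U when cond do [S [M id = expr]]]]]]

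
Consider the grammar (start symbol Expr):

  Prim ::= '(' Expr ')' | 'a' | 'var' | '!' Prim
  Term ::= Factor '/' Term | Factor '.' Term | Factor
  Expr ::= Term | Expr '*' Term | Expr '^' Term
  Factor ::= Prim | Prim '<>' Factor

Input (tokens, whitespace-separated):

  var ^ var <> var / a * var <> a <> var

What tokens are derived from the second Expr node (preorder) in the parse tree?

[Expr [Expr [Expr [Term [Factor [Prim var]]]] ^ [Term [Factor [Prim var] <> [Factor [Prim var]]] / [Term [Factor [Prim a]]]]] * [Term [Factor [Prim var] <> [Factor [Prim a] <> [Factor [Prim var]]]]]]

var ^ var <> var / a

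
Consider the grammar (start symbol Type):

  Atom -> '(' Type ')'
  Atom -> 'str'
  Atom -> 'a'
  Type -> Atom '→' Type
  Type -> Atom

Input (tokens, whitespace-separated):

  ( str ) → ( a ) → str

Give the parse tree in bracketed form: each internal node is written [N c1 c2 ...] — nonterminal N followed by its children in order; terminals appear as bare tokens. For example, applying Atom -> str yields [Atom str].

[Type [Atom ( [Type [Atom str]] )] → [Type [Atom ( [Type [Atom a]] )] → [Type [Atom str]]]]

Type
Atom → Type
( Type ) → Type
( Atom ) → Type
( str ) → Type
( str ) → Atom → Type
( str ) → ( Type ) → Type
( str ) → ( Atom ) → Type
( str ) → ( a ) → Type
( str ) → ( a ) → Atom
( str ) → ( a ) → str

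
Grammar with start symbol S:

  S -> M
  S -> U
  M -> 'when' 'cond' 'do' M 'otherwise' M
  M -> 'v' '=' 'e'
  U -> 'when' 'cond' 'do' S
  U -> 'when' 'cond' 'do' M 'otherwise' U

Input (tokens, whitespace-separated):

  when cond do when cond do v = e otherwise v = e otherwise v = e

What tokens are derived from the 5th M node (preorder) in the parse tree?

[S [M when cond do [M when cond do [M v = e] otherwise [M v = e]] otherwise [M v = e]]]

v = e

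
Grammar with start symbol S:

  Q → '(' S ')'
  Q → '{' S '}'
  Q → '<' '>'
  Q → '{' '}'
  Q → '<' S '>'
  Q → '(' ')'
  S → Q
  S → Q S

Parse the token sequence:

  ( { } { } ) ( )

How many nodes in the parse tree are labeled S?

[S [Q ( [S [Q { }] [S [Q { }]]] )] [S [Q ( )]]]

4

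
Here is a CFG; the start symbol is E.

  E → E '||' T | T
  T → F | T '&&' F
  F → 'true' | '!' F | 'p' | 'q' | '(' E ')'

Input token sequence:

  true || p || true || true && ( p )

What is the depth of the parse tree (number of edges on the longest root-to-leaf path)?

6

[E [E [E [E [T [F true]]] || [T [F p]]] || [T [F true]]] || [T [T [F true]] && [F ( [E [T [F p]]] )]]]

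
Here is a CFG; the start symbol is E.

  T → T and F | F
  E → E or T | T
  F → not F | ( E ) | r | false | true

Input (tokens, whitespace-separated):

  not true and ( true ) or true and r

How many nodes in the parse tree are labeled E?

[E [E [T [T [F not [F true]]] and [F ( [E [T [F true]]] )]]] or [T [T [F true]] and [F r]]]

3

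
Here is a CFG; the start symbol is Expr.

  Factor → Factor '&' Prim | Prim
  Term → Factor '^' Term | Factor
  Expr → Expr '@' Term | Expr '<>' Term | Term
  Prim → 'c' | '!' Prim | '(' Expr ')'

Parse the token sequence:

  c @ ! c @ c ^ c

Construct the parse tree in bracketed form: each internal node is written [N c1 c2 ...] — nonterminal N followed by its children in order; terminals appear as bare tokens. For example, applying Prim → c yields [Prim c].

Expr
Expr @ Term
Expr @ Term @ Term
Term @ Term @ Term
Factor @ Term @ Term
Prim @ Term @ Term
c @ Term @ Term
c @ Factor @ Term
c @ Prim @ Term
c @ ! Prim @ Term
c @ ! c @ Term
c @ ! c @ Factor ^ Term
c @ ! c @ Prim ^ Term
c @ ! c @ c ^ Term
c @ ! c @ c ^ Factor
c @ ! c @ c ^ Prim
c @ ! c @ c ^ c

[Expr [Expr [Expr [Term [Factor [Prim c]]]] @ [Term [Factor [Prim ! [Prim c]]]]] @ [Term [Factor [Prim c]] ^ [Term [Factor [Prim c]]]]]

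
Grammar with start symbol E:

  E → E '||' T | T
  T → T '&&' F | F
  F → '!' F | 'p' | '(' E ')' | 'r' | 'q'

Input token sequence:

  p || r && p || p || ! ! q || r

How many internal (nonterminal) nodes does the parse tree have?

19

[E [E [E [E [E [T [F p]]] || [T [T [F r]] && [F p]]] || [T [F p]]] || [T [F ! [F ! [F q]]]]] || [T [F r]]]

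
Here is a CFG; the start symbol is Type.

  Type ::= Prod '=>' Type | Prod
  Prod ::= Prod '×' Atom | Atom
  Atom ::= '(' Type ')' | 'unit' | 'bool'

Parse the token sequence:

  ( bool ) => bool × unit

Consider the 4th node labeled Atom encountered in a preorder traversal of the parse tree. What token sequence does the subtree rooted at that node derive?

[Type [Prod [Atom ( [Type [Prod [Atom bool]]] )]] => [Type [Prod [Prod [Atom bool]] × [Atom unit]]]]

unit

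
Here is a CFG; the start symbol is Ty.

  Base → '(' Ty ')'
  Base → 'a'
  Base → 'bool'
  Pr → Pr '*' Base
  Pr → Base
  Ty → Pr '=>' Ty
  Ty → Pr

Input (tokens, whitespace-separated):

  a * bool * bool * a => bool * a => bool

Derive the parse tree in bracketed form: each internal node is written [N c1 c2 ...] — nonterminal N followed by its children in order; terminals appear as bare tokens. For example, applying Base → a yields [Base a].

Ty
Pr => Ty
Pr * Base => Ty
Pr * Base * Base => Ty
Pr * Base * Base * Base => Ty
Base * Base * Base * Base => Ty
a * Base * Base * Base => Ty
a * bool * Base * Base => Ty
a * bool * bool * Base => Ty
a * bool * bool * a => Ty
a * bool * bool * a => Pr => Ty
a * bool * bool * a => Pr * Base => Ty
a * bool * bool * a => Base * Base => Ty
a * bool * bool * a => bool * Base => Ty
a * bool * bool * a => bool * a => Ty
a * bool * bool * a => bool * a => Pr
a * bool * bool * a => bool * a => Base
a * bool * bool * a => bool * a => bool

[Ty [Pr [Pr [Pr [Pr [Base a]] * [Base bool]] * [Base bool]] * [Base a]] => [Ty [Pr [Pr [Base bool]] * [Base a]] => [Ty [Pr [Base bool]]]]]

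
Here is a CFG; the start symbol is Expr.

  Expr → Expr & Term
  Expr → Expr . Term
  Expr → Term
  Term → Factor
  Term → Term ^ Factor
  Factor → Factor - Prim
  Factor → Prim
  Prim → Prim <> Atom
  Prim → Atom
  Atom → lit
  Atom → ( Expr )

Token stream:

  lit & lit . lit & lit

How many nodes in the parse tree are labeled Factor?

[Expr [Expr [Expr [Expr [Term [Factor [Prim [Atom lit]]]]] & [Term [Factor [Prim [Atom lit]]]]] . [Term [Factor [Prim [Atom lit]]]]] & [Term [Factor [Prim [Atom lit]]]]]

4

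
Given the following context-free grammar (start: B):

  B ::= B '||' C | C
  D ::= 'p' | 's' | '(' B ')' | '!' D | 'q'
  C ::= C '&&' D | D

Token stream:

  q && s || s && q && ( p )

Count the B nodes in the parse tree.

[B [B [C [C [D q]] && [D s]]] || [C [C [C [D s]] && [D q]] && [D ( [B [C [D p]]] )]]]

3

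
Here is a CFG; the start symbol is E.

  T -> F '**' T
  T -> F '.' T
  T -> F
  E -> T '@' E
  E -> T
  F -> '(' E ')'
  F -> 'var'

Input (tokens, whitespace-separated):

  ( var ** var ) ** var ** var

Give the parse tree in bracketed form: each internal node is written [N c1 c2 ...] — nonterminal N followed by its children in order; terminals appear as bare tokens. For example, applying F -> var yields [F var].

E
T
F ** T
( E ) ** T
( T ) ** T
( F ** T ) ** T
( var ** T ) ** T
( var ** F ) ** T
( var ** var ) ** T
( var ** var ) ** F ** T
( var ** var ) ** var ** T
( var ** var ) ** var ** F
( var ** var ) ** var ** var

[E [T [F ( [E [T [F var] ** [T [F var]]]] )] ** [T [F var] ** [T [F var]]]]]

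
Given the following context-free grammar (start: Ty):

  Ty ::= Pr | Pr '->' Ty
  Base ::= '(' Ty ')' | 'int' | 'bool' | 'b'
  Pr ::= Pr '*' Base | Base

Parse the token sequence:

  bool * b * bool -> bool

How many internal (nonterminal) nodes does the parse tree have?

10

[Ty [Pr [Pr [Pr [Base bool]] * [Base b]] * [Base bool]] -> [Ty [Pr [Base bool]]]]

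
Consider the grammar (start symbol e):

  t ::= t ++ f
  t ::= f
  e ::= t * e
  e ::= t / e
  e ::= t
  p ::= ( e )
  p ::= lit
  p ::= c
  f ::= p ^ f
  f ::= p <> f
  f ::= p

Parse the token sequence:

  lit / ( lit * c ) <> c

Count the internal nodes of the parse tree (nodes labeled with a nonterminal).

[e [t [f [p lit]]] / [e [t [f [p ( [e [t [f [p lit]]] * [e [t [f [p c]]]]] )] <> [f [p c]]]]]]

18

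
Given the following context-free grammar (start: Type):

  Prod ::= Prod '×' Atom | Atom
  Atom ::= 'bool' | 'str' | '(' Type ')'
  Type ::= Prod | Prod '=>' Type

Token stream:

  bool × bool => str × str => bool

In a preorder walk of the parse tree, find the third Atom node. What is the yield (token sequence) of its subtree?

[Type [Prod [Prod [Atom bool]] × [Atom bool]] => [Type [Prod [Prod [Atom str]] × [Atom str]] => [Type [Prod [Atom bool]]]]]

str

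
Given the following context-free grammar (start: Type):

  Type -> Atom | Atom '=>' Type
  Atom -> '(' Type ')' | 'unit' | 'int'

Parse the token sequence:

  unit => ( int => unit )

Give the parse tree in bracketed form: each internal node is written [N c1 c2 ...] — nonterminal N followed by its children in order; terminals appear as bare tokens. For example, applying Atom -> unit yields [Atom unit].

[Type [Atom unit] => [Type [Atom ( [Type [Atom int] => [Type [Atom unit]]] )]]]

Type
Atom => Type
unit => Type
unit => Atom
unit => ( Type )
unit => ( Atom => Type )
unit => ( int => Type )
unit => ( int => Atom )
unit => ( int => unit )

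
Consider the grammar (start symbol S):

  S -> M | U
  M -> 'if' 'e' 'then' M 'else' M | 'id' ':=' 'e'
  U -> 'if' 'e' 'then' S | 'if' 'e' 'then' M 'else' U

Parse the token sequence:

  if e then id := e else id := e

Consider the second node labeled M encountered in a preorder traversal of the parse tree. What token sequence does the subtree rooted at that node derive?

[S [M if e then [M id := e] else [M id := e]]]

id := e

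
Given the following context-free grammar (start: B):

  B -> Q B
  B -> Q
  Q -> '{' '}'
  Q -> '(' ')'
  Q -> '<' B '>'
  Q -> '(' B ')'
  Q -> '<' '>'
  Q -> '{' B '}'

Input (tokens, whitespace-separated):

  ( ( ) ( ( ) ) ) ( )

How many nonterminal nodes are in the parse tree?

[B [Q ( [B [Q ( )] [B [Q ( [B [Q ( )]] )]]] )] [B [Q ( )]]]

10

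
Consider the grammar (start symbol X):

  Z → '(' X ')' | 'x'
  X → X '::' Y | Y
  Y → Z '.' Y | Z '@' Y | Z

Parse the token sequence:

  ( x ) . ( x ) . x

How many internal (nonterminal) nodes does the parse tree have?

[X [Y [Z ( [X [Y [Z x]]] )] . [Y [Z ( [X [Y [Z x]]] )] . [Y [Z x]]]]]

13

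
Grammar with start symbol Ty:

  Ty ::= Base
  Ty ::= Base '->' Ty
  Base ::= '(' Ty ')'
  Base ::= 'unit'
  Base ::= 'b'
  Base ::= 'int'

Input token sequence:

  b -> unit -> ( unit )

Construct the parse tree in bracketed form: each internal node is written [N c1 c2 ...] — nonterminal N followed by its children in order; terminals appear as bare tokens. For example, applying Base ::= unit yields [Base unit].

[Ty [Base b] -> [Ty [Base unit] -> [Ty [Base ( [Ty [Base unit]] )]]]]

Ty
Base -> Ty
b -> Ty
b -> Base -> Ty
b -> unit -> Ty
b -> unit -> Base
b -> unit -> ( Ty )
b -> unit -> ( Base )
b -> unit -> ( unit )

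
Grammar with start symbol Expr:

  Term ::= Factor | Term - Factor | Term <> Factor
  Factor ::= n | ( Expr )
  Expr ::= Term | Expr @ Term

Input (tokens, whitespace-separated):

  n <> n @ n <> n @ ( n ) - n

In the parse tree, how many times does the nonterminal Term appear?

[Expr [Expr [Expr [Term [Term [Factor n]] <> [Factor n]]] @ [Term [Term [Factor n]] <> [Factor n]]] @ [Term [Term [Factor ( [Expr [Term [Factor n]]] )]] - [Factor n]]]

7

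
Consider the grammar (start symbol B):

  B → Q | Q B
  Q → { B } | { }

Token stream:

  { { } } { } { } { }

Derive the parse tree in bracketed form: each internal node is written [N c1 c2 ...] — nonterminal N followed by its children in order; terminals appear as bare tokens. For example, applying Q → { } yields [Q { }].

B
Q B
{ B } B
{ Q } B
{ { } } B
{ { } } Q B
{ { } } { } B
{ { } } { } Q B
{ { } } { } { } B
{ { } } { } { } Q
{ { } } { } { } { }

[B [Q { [B [Q { }]] }] [B [Q { }] [B [Q { }] [B [Q { }]]]]]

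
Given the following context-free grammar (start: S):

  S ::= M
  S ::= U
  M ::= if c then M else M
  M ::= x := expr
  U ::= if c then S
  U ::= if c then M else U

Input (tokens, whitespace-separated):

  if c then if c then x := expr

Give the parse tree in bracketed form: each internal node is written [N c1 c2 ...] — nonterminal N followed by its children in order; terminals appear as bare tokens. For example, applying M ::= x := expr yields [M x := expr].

[S [U if c then [S [U if c then [S [M x := expr]]]]]]

S
U
if c then S
if c then U
if c then if c then S
if c then if c then M
if c then if c then x := expr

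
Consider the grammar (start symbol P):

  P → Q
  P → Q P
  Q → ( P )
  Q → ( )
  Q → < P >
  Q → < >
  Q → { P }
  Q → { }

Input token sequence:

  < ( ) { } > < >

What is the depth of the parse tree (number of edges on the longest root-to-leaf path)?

[P [Q < [P [Q ( )] [P [Q { }]]] >] [P [Q < >]]]

5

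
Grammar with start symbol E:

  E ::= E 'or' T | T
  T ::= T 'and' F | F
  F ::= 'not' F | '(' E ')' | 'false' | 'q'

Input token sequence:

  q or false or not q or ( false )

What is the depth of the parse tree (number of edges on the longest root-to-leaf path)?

6

[E [E [E [E [T [F q]]] or [T [F false]]] or [T [F not [F q]]]] or [T [F ( [E [T [F false]]] )]]]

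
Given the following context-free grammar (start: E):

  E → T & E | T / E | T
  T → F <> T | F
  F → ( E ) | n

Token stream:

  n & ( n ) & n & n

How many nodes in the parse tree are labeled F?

5

[E [T [F n]] & [E [T [F ( [E [T [F n]]] )]] & [E [T [F n]] & [E [T [F n]]]]]]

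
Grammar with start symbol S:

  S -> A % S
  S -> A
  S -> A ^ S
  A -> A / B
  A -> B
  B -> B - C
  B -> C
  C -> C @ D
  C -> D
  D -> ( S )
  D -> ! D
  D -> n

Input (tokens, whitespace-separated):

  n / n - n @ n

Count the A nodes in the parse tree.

[S [A [A [B [C [D n]]]] / [B [B [C [D n]]] - [C [C [D n]] @ [D n]]]]]

2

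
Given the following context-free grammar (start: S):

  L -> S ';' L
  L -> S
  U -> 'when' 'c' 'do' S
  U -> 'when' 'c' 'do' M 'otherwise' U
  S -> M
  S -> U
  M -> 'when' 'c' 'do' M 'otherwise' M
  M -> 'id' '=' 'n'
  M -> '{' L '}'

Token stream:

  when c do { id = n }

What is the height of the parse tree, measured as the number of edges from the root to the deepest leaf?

7

[S [U when c do [S [M { [L [S [M id = n]]] }]]]]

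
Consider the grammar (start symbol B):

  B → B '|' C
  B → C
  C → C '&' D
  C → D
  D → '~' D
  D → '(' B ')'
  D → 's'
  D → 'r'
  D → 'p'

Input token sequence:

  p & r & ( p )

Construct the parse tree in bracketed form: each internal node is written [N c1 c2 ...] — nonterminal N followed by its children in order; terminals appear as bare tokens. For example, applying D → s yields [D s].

[B [C [C [C [D p]] & [D r]] & [D ( [B [C [D p]]] )]]]

B
C
C & D
C & D & D
D & D & D
p & D & D
p & r & D
p & r & ( B )
p & r & ( C )
p & r & ( D )
p & r & ( p )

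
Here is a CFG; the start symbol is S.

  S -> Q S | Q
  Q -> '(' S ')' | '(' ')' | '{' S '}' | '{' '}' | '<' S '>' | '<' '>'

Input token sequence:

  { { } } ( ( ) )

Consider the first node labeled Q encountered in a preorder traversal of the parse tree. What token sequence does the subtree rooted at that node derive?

{ { } }

[S [Q { [S [Q { }]] }] [S [Q ( [S [Q ( )]] )]]]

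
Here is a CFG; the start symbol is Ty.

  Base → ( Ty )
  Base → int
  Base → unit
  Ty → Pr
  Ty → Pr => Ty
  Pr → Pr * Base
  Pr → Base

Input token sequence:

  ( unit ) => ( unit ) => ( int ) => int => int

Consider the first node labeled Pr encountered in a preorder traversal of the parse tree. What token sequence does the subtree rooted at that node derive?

[Ty [Pr [Base ( [Ty [Pr [Base unit]]] )]] => [Ty [Pr [Base ( [Ty [Pr [Base unit]]] )]] => [Ty [Pr [Base ( [Ty [Pr [Base int]]] )]] => [Ty [Pr [Base int]] => [Ty [Pr [Base int]]]]]]]

( unit )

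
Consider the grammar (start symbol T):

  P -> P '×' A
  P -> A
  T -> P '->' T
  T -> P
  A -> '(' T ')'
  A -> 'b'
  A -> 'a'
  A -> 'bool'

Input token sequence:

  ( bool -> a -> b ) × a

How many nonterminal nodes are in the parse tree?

[T [P [P [A ( [T [P [A bool]] -> [T [P [A a]] -> [T [P [A b]]]]] )]] × [A a]]]

14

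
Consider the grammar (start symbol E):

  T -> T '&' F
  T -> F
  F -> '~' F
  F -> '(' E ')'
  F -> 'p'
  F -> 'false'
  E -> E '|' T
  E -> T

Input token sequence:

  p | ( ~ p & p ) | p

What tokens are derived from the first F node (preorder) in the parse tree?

p

[E [E [E [T [F p]]] | [T [F ( [E [T [T [F ~ [F p]]] & [F p]]] )]]] | [T [F p]]]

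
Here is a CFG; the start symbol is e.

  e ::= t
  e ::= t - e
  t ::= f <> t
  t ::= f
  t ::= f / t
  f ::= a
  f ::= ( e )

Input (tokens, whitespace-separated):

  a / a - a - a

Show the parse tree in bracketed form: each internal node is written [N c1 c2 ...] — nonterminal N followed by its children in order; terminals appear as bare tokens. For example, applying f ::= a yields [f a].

[e [t [f a] / [t [f a]]] - [e [t [f a]] - [e [t [f a]]]]]

e
t - e
f / t - e
a / t - e
a / f - e
a / a - e
a / a - t - e
a / a - f - e
a / a - a - e
a / a - a - t
a / a - a - f
a / a - a - a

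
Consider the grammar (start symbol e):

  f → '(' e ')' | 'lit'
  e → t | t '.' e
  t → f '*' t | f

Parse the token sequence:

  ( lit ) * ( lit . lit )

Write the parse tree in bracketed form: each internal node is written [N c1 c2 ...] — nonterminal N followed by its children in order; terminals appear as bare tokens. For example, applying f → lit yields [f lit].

e
t
f * t
( e ) * t
( t ) * t
( f ) * t
( lit ) * t
( lit ) * f
( lit ) * ( e )
( lit ) * ( t . e )
( lit ) * ( f . e )
( lit ) * ( lit . e )
( lit ) * ( lit . t )
( lit ) * ( lit . f )
( lit ) * ( lit . lit )

[e [t [f ( [e [t [f lit]]] )] * [t [f ( [e [t [f lit]] . [e [t [f lit]]]] )]]]]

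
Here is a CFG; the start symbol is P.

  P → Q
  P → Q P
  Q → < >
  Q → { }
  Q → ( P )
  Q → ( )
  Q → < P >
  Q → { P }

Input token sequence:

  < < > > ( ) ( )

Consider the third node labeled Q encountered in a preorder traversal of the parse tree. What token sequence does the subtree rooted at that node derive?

( )

[P [Q < [P [Q < >]] >] [P [Q ( )] [P [Q ( )]]]]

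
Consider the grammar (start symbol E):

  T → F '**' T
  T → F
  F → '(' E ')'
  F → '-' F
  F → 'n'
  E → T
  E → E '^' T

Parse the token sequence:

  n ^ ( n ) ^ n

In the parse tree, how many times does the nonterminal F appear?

[E [E [E [T [F n]]] ^ [T [F ( [E [T [F n]]] )]]] ^ [T [F n]]]

4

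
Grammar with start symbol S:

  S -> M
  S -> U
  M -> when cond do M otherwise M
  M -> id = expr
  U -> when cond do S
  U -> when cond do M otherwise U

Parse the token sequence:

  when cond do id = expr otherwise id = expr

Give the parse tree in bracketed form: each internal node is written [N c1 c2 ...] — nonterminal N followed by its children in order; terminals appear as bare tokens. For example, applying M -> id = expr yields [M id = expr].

S
M
when cond do M otherwise M
when cond do id = expr otherwise M
when cond do id = expr otherwise id = expr

[S [M when cond do [M id = expr] otherwise [M id = expr]]]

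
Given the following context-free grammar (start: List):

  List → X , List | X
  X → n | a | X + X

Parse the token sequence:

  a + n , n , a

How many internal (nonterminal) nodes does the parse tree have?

[List [X [X a] + [X n]] , [List [X n] , [List [X a]]]]

8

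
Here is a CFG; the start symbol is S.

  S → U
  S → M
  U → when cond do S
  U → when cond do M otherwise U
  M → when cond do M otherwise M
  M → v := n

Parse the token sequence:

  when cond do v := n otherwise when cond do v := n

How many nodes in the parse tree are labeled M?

[S [U when cond do [M v := n] otherwise [U when cond do [S [M v := n]]]]]

2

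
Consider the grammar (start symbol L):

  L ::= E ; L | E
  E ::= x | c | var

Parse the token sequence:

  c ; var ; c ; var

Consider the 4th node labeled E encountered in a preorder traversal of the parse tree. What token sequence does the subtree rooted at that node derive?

var

[L [E c] ; [L [E var] ; [L [E c] ; [L [E var]]]]]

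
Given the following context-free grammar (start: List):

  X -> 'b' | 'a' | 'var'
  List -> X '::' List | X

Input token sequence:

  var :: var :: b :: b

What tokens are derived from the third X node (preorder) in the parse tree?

[List [X var] :: [List [X var] :: [List [X b] :: [List [X b]]]]]

b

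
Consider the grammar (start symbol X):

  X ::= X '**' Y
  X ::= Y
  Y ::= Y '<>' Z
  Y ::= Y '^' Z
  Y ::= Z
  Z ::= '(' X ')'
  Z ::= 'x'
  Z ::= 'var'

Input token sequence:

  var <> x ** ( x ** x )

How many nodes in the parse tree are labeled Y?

5

[X [X [Y [Y [Z var]] <> [Z x]]] ** [Y [Z ( [X [X [Y [Z x]]] ** [Y [Z x]]] )]]]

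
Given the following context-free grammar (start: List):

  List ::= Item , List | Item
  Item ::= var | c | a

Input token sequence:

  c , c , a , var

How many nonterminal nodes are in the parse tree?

[List [Item c] , [List [Item c] , [List [Item a] , [List [Item var]]]]]

8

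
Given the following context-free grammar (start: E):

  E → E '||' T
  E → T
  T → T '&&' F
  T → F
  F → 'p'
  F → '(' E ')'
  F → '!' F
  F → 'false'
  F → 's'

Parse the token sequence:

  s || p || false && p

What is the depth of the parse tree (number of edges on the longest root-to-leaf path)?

[E [E [E [T [F s]]] || [T [F p]]] || [T [T [F false]] && [F p]]]

5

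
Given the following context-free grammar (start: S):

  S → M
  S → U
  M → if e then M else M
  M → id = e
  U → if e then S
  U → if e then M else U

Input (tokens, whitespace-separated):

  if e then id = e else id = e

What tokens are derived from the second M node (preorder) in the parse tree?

[S [M if e then [M id = e] else [M id = e]]]

id = e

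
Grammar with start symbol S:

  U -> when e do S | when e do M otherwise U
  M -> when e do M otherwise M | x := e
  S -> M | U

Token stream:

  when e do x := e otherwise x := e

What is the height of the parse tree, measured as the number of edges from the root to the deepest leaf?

[S [M when e do [M x := e] otherwise [M x := e]]]

3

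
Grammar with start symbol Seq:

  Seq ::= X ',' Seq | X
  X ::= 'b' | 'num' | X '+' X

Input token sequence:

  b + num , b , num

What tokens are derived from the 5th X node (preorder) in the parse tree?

[Seq [X [X b] + [X num]] , [Seq [X b] , [Seq [X num]]]]

num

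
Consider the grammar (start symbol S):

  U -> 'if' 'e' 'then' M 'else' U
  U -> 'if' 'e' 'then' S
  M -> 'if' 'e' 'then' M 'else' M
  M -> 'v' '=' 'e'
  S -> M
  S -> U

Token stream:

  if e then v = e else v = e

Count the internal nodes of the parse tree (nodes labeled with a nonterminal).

[S [M if e then [M v = e] else [M v = e]]]

4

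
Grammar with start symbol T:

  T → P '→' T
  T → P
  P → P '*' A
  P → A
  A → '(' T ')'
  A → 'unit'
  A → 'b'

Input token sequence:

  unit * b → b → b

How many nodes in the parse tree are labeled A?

4

[T [P [P [A unit]] * [A b]] → [T [P [A b]] → [T [P [A b]]]]]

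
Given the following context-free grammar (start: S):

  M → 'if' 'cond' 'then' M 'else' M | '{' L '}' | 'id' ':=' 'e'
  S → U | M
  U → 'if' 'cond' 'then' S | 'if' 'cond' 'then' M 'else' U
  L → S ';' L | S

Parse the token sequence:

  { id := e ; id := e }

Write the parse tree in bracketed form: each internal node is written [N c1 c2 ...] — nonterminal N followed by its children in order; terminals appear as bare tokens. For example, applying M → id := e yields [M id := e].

S
M
{ L }
{ S ; L }
{ M ; L }
{ id := e ; L }
{ id := e ; S }
{ id := e ; M }
{ id := e ; id := e }

[S [M { [L [S [M id := e]] ; [L [S [M id := e]]]] }]]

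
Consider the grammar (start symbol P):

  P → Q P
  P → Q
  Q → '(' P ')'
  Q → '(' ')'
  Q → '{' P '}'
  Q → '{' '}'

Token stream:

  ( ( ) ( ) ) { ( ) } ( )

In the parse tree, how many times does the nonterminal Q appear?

6

[P [Q ( [P [Q ( )] [P [Q ( )]]] )] [P [Q { [P [Q ( )]] }] [P [Q ( )]]]]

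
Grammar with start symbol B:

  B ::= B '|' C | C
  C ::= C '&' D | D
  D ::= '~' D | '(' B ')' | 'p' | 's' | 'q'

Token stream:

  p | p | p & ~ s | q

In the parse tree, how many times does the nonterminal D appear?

6

[B [B [B [B [C [D p]]] | [C [D p]]] | [C [C [D p]] & [D ~ [D s]]]] | [C [D q]]]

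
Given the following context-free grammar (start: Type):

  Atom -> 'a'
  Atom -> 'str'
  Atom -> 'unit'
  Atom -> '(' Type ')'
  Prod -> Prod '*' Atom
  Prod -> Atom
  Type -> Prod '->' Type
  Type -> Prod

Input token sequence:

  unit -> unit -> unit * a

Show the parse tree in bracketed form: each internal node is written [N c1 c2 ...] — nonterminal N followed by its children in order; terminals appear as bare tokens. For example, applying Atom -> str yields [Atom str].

Type
Prod -> Type
Atom -> Type
unit -> Type
unit -> Prod -> Type
unit -> Atom -> Type
unit -> unit -> Type
unit -> unit -> Prod
unit -> unit -> Prod * Atom
unit -> unit -> Atom * Atom
unit -> unit -> unit * Atom
unit -> unit -> unit * a

[Type [Prod [Atom unit]] -> [Type [Prod [Atom unit]] -> [Type [Prod [Prod [Atom unit]] * [Atom a]]]]]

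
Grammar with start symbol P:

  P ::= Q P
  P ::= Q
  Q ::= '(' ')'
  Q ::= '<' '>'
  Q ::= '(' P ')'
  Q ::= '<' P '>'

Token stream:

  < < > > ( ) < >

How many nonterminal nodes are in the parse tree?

[P [Q < [P [Q < >]] >] [P [Q ( )] [P [Q < >]]]]

8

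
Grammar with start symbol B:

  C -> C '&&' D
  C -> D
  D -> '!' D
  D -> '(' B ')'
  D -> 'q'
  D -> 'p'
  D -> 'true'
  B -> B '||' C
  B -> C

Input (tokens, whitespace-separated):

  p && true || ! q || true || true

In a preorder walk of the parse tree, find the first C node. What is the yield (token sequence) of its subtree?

[B [B [B [B [C [C [D p]] && [D true]]] || [C [D ! [D q]]]] || [C [D true]]] || [C [D true]]]

p && true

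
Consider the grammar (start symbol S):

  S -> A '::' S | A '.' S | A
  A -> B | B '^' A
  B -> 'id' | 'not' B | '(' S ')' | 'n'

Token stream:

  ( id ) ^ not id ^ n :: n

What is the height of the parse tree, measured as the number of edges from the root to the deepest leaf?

[S [A [B ( [S [A [B id]]] )] ^ [A [B not [B id]] ^ [A [B n]]]] :: [S [A [B n]]]]

6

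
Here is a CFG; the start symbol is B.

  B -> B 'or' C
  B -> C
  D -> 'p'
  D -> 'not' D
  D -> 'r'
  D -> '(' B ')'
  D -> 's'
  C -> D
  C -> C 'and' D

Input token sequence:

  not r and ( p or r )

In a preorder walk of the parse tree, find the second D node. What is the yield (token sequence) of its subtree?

[B [C [C [D not [D r]]] and [D ( [B [B [C [D p]]] or [C [D r]]] )]]]

r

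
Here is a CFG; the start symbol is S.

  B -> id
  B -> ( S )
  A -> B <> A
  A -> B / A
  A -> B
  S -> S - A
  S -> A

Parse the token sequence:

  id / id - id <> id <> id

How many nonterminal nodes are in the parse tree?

[S [S [A [B id] / [A [B id]]]] - [A [B id] <> [A [B id] <> [A [B id]]]]]

12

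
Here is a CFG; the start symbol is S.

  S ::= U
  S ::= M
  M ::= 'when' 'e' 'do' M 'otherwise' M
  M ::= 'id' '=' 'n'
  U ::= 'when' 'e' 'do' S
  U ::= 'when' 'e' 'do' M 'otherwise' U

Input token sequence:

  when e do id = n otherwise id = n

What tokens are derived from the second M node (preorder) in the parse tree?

[S [M when e do [M id = n] otherwise [M id = n]]]

id = n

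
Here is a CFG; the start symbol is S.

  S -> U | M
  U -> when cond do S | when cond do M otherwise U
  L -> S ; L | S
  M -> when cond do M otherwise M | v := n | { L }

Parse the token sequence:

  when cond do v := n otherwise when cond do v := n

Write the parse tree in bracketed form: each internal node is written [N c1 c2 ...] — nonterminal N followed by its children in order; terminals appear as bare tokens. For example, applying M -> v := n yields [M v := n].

S
U
when cond do M otherwise U
when cond do v := n otherwise U
when cond do v := n otherwise when cond do S
when cond do v := n otherwise when cond do M
when cond do v := n otherwise when cond do v := n

[S [U when cond do [M v := n] otherwise [U when cond do [S [M v := n]]]]]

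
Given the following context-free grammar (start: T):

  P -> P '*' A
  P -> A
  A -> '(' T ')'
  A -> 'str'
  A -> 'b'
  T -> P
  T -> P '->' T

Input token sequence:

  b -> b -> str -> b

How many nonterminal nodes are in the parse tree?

12

[T [P [A b]] -> [T [P [A b]] -> [T [P [A str]] -> [T [P [A b]]]]]]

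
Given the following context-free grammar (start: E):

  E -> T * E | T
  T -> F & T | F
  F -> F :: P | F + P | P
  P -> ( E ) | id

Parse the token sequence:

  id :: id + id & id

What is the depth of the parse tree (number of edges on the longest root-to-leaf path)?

6

[E [T [F [F [F [P id]] :: [P id]] + [P id]] & [T [F [P id]]]]]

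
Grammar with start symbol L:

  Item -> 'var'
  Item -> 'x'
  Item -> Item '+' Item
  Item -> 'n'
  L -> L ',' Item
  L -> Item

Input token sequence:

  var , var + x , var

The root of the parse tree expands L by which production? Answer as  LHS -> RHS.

L -> L ',' Item

[L [L [L [Item var]] , [Item [Item var] + [Item x]]] , [Item var]]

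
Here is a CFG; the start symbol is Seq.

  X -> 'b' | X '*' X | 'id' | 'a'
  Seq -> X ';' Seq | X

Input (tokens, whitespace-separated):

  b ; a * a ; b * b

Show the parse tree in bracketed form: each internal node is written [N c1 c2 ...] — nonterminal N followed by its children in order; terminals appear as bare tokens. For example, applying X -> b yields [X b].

Seq
X ; Seq
b ; Seq
b ; X ; Seq
b ; X * X ; Seq
b ; a * X ; Seq
b ; a * a ; Seq
b ; a * a ; X
b ; a * a ; X * X
b ; a * a ; b * X
b ; a * a ; b * b

[Seq [X b] ; [Seq [X [X a] * [X a]] ; [Seq [X [X b] * [X b]]]]]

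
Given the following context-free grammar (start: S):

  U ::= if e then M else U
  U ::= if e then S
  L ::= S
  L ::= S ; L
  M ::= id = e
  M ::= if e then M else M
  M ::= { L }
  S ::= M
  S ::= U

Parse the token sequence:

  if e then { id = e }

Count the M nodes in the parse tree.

2

[S [U if e then [S [M { [L [S [M id = e]]] }]]]]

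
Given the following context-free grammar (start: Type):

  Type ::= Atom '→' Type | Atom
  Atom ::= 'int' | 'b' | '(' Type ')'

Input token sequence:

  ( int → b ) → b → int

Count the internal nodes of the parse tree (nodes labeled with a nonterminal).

10

[Type [Atom ( [Type [Atom int] → [Type [Atom b]]] )] → [Type [Atom b] → [Type [Atom int]]]]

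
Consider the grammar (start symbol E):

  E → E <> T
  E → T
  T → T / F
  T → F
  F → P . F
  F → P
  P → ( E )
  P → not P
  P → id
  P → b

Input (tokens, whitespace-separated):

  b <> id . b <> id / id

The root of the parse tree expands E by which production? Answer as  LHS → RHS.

E → E <> T

[E [E [E [T [F [P b]]]] <> [T [F [P id] . [F [P b]]]]] <> [T [T [F [P id]]] / [F [P id]]]]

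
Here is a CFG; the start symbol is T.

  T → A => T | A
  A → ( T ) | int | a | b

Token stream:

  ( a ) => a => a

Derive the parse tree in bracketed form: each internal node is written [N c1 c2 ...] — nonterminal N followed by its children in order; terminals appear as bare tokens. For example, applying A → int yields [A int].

T
A => T
( T ) => T
( A ) => T
( a ) => T
( a ) => A => T
( a ) => a => T
( a ) => a => A
( a ) => a => a

[T [A ( [T [A a]] )] => [T [A a] => [T [A a]]]]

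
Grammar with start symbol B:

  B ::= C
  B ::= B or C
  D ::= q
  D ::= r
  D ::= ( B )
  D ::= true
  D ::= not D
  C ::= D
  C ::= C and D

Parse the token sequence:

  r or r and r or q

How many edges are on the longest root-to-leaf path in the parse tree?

5

[B [B [B [C [D r]]] or [C [C [D r]] and [D r]]] or [C [D q]]]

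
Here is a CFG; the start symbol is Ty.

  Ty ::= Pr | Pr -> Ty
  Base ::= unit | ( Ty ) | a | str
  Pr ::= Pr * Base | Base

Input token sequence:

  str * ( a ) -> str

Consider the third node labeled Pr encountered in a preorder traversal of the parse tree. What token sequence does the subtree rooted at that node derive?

[Ty [Pr [Pr [Base str]] * [Base ( [Ty [Pr [Base a]]] )]] -> [Ty [Pr [Base str]]]]

a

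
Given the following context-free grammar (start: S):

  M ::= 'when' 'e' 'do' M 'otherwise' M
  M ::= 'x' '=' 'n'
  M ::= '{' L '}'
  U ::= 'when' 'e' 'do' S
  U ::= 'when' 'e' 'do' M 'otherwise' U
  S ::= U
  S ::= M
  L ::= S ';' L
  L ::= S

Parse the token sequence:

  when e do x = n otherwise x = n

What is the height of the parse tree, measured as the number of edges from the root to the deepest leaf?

[S [M when e do [M x = n] otherwise [M x = n]]]

3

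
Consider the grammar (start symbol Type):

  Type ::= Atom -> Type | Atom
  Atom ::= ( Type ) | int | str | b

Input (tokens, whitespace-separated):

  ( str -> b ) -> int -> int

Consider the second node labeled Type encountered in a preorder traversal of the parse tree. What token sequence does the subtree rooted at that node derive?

str -> b

[Type [Atom ( [Type [Atom str] -> [Type [Atom b]]] )] -> [Type [Atom int] -> [Type [Atom int]]]]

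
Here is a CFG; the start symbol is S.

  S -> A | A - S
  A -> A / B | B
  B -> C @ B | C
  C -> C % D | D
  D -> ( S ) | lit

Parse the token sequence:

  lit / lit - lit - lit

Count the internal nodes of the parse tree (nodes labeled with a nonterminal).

[S [A [A [B [C [D lit]]]] / [B [C [D lit]]]] - [S [A [B [C [D lit]]]] - [S [A [B [C [D lit]]]]]]]

19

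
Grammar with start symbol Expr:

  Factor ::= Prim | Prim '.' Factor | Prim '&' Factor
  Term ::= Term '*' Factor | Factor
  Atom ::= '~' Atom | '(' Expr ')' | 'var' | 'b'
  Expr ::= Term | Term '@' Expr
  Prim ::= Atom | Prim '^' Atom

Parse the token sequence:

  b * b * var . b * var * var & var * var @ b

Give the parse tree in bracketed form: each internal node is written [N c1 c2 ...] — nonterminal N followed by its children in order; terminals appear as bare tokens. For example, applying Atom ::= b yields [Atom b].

[Expr [Term [Term [Term [Term [Term [Term [Factor [Prim [Atom b]]]] * [Factor [Prim [Atom b]]]] * [Factor [Prim [Atom var]] . [Factor [Prim [Atom b]]]]] * [Factor [Prim [Atom var]]]] * [Factor [Prim [Atom var]] & [Factor [Prim [Atom var]]]]] * [Factor [Prim [Atom var]]]] @ [Expr [Term [Factor [Prim [Atom b]]]]]]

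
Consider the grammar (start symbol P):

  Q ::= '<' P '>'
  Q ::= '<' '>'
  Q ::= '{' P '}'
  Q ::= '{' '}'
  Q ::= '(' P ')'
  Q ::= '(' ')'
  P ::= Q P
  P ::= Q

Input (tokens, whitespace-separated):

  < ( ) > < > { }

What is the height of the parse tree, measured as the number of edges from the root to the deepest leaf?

[P [Q < [P [Q ( )]] >] [P [Q < >] [P [Q { }]]]]

4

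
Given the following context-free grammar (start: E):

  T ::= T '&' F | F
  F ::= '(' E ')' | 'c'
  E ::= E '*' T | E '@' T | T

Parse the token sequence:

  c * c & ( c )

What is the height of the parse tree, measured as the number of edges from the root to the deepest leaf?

[E [E [T [F c]]] * [T [T [F c]] & [F ( [E [T [F c]]] )]]]

6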